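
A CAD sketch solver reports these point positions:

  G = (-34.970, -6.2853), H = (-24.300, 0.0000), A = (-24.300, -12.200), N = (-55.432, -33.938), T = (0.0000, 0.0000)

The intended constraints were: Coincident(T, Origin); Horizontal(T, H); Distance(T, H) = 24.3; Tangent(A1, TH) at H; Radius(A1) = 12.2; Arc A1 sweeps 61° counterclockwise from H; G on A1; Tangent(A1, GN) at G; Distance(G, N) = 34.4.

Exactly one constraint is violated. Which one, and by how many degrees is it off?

Tangent(A1, GN) at G — off by 7.50°.

T = (0.00, 0.00) ✓; T.y = 0.00, H.y = 0.00 ✓; |TH| = 24.30 ✓; ∠(AH, HT) = 90.00° ✓; |AH| = 12.20 ✓; bearing(A→G) − bearing(A→H) = 61.00° ✓; |AG| = 12.20 ✓; ∠(AG, GN) = 97.50° ✗; |GN| = 34.40 ✓.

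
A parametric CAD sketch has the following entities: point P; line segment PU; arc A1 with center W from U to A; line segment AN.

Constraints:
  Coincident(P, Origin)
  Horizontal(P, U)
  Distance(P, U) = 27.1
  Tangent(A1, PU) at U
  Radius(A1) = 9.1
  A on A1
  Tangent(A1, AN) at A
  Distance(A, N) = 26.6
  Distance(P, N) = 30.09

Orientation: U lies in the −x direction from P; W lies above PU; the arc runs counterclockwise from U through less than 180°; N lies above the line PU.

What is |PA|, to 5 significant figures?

19.587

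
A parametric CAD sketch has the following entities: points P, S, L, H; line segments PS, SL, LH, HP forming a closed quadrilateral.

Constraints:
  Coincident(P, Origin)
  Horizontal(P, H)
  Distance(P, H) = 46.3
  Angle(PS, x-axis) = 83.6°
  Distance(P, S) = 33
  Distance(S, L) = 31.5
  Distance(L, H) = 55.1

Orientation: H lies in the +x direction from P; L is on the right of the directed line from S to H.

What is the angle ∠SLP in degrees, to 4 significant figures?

90.68°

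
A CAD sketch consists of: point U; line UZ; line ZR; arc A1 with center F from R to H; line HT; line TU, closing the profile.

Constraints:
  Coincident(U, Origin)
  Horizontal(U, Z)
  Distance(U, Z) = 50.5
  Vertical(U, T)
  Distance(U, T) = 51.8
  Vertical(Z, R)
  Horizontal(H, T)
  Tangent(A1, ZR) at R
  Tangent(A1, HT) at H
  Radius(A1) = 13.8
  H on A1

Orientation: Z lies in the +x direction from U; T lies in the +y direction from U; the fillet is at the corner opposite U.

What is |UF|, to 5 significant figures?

52.829

U is at the origin; U and Z share the same y with |UZ| = 50.5 and Z on the +x side, so Z = (50.500, 0.0000). UT is vertical with |UT| = 51.8 and T on the +y side, so T = (0.0000, 51.800). The virtual corner opposite U is at (50.500, 51.800). A1 meets ZR tangentially, so FR is at right angles to ZR and A1 meets HT tangentially, so FH is at right angles to HT, with radius 13.8, so the center F sits 13.8 in from both sides at F = (36.700, 38.000). Then |UF| = |F − U| = 52.829.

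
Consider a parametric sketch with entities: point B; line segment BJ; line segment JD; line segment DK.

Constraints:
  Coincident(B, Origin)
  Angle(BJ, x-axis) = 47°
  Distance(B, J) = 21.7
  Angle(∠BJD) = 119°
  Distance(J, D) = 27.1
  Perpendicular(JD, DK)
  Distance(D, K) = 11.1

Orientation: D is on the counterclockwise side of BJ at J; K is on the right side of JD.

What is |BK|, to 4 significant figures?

48.17

∠BJD = 119.0°, so JD runs at 47.0° + (180° − 119.0°) = 108.0° from the x-axis; with |JD| = 27.1, D = J + 27.1·(cos 108.0°, sin 108.0°) = (6.425, 41.64). JD ⟂ DK; with |DK| = 11.1 on the right of JD, K = D + 11.1·(0.9511, 0.3090) = (16.98, 45.07). Then |BK| = |K − B| = 48.17.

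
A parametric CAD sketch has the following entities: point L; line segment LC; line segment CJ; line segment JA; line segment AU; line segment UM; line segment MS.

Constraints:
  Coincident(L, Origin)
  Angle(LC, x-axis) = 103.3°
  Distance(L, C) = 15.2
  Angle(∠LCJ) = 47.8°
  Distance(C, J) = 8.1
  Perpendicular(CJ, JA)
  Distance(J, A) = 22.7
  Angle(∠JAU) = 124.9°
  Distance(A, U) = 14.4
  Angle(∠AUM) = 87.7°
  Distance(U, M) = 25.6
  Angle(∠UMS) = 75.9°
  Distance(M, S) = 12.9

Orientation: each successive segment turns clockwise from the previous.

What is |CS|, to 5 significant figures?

7.4587

L is at the origin; LC runs at 103.3° with length 15.2, so C = (-3.4968, 14.792). ∠LCJ = 47.8° gives CJ at -28.900° from the x-axis; with |CJ| = 8.1, J = (3.5945, 10.878). CJ is perpendicular to JA, so JA runs at -118.90°; with |JA| = 22.7, A = (-7.3760, -8.9953). ∠JAU = 124.9° gives AU at -174.00° from the x-axis; with |AU| = 14.4, U = (-21.697, -10.501). ∠AUM = 87.7° gives UM at 93.700° from the x-axis; with |UM| = 25.6, M = (-23.349, 15.046). ∠UMS = 75.9° gives MS at -10.400° from the x-axis; with |MS| = 12.9, S = (-10.661, 12.717). Then |CS| = |S − C| = 7.4587.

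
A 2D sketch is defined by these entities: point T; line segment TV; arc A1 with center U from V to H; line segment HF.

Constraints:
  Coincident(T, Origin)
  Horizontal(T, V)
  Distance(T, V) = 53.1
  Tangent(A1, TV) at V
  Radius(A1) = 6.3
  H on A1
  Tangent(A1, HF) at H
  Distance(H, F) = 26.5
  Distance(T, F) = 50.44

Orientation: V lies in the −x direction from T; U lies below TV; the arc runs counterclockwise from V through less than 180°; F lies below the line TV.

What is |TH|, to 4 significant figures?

58.76

T is at the origin; T and V share the same y with |TV| = 53.1 and V on the −x side, so V = (-53.10, 0.000). A1 meets TV tangentially, so UV is at right angles to TV, so U = V + (0, -6.3) = (-53.10, -6.300). Since UH ⟂ HF (tangency), |UF| = √(6.3² + 26.5²) = 27.24 regardless of where H sits on A1. So F lies on both circle(T, 50.44) and circle(U, 27.24); the below-TV intersection is F = (-40.29, -30.34). H is the foot of the tangent from F: H = (-57.82, -10.47).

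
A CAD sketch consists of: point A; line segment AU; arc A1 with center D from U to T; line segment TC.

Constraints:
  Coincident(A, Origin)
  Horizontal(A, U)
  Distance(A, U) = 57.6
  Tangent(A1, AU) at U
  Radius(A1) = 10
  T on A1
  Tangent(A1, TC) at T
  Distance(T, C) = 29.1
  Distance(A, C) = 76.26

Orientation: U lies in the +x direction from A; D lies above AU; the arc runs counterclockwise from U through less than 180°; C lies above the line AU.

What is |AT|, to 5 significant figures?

68.431

A is at the origin; AU is horizontal with |AU| = 57.6 and U on the +x side, so U = (57.600, 0.0000). Since A1 is tangent to AU there, DU ⟂ AU, so D = U + (0, 10) = (57.600, 10.000). Since DT ⟂ TC (tangency), |DC| = √(10.0² + 29.1²) = 30.770 regardless of where T sits on A1. So C lies on both circle(A, 76.26) and circle(D, 30.770); the above-AU intersection is C = (65.011, 39.865). T is the foot of the tangent from C: T = (67.562, 10.877).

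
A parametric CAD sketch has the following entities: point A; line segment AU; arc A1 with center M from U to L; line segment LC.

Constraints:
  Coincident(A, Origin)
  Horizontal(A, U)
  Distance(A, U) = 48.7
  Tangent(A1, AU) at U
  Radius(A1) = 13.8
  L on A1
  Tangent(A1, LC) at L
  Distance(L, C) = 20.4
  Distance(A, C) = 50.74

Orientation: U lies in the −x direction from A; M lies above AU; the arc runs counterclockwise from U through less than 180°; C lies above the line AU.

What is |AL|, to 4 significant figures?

37.98

A is at the origin; A and U share the same y with |AU| = 48.7 and U on the −x side, so U = (-48.70, 0.000). Tangency of A1 to AU means the radius MU is perpendicular to AU, so M = U + (0, 13.8) = (-48.70, 13.80). Since ML ⟂ LC (tangency), |MC| = √(13.8² + 20.4²) = 24.63 regardless of where L sits on A1. So C lies on both circle(A, 50.74) and circle(M, 24.63); the above-AU intersection is C = (-36.53, 35.21). L is the foot of the tangent from C: L = (-34.94, 14.88).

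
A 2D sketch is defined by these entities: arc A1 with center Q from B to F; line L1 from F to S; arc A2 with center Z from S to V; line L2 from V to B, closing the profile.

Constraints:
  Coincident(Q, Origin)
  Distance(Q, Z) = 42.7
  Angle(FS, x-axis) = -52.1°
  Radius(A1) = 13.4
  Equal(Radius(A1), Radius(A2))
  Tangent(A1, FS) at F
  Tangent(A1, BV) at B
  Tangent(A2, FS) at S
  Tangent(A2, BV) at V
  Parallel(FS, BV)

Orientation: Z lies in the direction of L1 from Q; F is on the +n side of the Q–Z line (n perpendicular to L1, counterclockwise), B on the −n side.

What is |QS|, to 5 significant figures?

44.753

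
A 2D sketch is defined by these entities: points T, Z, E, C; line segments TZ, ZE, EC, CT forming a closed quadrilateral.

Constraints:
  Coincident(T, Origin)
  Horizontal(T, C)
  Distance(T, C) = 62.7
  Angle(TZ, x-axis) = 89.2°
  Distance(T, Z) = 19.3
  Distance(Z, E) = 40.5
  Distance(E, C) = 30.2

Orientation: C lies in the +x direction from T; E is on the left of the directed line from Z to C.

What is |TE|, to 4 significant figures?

45.72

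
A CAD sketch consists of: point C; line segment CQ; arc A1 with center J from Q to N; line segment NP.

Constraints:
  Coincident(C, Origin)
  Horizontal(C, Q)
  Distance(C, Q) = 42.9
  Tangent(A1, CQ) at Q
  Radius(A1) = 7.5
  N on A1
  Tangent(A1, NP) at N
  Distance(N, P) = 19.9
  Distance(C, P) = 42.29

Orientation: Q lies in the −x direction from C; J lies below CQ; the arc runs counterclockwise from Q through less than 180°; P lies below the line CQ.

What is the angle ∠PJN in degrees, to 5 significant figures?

69.349°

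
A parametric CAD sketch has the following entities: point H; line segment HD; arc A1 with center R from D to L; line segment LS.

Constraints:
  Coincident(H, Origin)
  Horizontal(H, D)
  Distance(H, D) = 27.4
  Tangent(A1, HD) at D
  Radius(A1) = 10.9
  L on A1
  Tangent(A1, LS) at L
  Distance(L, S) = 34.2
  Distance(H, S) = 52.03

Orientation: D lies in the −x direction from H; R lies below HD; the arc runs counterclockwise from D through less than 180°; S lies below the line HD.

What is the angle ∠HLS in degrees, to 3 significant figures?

88.1°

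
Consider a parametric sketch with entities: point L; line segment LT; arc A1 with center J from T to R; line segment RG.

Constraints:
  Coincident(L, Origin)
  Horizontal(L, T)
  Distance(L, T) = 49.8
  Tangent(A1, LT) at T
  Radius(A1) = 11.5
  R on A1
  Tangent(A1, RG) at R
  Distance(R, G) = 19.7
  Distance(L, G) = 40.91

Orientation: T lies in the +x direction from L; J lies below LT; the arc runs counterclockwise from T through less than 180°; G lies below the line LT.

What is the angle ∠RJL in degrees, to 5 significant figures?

8.4596°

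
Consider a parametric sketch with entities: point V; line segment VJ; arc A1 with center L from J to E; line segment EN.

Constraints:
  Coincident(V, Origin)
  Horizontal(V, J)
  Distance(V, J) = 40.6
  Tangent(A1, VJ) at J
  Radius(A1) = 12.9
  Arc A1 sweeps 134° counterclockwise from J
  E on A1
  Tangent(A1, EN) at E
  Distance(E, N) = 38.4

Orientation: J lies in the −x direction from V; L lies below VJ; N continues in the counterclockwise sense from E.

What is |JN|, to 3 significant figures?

52.5

V is at the origin; VJ is horizontal with |VJ| = 40.6 and J on the −x side, so J = (-40.6, 0.00). Tangency of A1 to VJ means the radius LJ is perpendicular to VJ, so L = J + (0, -12.9) = (-40.6, -12.9). On A1, J sits at bearing 90° from L; a 134° counterclockwise sweep puts E at bearing 224°, so E = L + 12.9·(cos 224°, sin 224°) = (-49.9, -21.9). Tangency of A1 to EN means the radius LE is perpendicular to EN, so EN runs along (−sin 224°, cos 224°); with |EN| = 38.4, N = (-23.2, -49.5). Then |JN| = |N − J| = 52.5.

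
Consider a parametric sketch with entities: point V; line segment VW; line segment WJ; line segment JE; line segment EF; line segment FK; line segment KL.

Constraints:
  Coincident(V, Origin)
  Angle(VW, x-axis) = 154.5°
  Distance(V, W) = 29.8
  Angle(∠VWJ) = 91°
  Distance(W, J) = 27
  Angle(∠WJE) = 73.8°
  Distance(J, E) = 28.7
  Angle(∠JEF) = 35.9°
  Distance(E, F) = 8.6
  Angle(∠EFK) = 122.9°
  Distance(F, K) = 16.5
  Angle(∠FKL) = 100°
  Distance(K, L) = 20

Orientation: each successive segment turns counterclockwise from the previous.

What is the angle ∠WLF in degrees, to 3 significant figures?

27.5°

V is at the origin; VW runs at 154.5° with length 29.8, so W = (-26.9, 12.8). ∠VWJ = 91.0° gives WJ at -116° from the x-axis; with |WJ| = 27.0, J = (-38.9, -11.3). ∠WJE = 73.8° gives JE at -10.3° from the x-axis; with |JE| = 28.7, E = (-10.7, -16.5). ∠JEF = 35.9° gives EF at 134° from the x-axis; with |EF| = 8.6, F = (-16.7, -10.3). ∠EFK = 122.9° gives FK at -169° from the x-axis; with |FK| = 16.5, K = (-32.9, -13.4). ∠FKL = 100.0° gives KL at -89.1° from the x-axis; with |KL| = 20.0, L = (-32.5, -33.4). Then cos ∠WLF = LW·LF / (|LW||LF|), giving 27.5°.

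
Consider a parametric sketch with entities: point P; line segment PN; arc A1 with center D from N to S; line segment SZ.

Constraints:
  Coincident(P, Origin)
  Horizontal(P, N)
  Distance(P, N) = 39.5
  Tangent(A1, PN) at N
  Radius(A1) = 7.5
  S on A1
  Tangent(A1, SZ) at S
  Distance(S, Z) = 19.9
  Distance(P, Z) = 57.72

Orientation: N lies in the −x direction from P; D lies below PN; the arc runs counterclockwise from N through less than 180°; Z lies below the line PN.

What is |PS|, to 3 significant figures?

47.0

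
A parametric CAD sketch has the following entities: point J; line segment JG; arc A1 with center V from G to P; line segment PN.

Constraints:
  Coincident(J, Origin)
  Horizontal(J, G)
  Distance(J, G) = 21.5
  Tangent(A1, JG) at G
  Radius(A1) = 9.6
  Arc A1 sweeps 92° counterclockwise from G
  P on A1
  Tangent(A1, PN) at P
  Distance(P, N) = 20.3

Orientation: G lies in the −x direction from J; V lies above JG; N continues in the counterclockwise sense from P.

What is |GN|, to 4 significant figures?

31.50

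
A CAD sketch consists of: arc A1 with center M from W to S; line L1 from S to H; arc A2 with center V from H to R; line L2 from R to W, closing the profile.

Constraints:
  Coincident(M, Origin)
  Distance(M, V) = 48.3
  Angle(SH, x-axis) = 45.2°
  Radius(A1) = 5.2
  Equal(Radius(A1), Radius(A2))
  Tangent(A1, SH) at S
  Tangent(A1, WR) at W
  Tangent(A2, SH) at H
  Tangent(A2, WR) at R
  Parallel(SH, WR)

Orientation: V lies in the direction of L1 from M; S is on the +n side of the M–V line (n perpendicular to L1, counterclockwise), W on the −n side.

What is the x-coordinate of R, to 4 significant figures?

37.72

The slot axis is L1's direction at 45.2°, so u = (cos 45.2°, sin 45.2°) = (0.7046, 0.7096) and n = (−sin 45.2°, cos 45.2°) = (-0.7096, 0.7046). M is at the origin and V lies 48.3 along u from M, so V = 48.3·u = (34.03, 34.27). Tangency of A1 to both parallel lines with radius 5.2 puts S and W at M ± 5.2·n: S = (-3.690, 3.664), W = (3.690, -3.664). Equal radii place H and R the same way about V: H = V + 5.2·n = (30.34, 37.94), R = V − 5.2·n = (37.72, 30.61). So R.x = 37.72.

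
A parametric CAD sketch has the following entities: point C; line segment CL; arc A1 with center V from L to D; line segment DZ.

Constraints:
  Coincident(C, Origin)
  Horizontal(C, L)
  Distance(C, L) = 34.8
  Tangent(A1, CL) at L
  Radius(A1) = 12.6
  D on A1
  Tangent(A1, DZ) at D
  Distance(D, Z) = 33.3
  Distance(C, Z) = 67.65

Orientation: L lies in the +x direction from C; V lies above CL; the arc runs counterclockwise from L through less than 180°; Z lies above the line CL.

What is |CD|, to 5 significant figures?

48.602

C is at the origin; CL is horizontal with |CL| = 34.8 and L on the +x side, so L = (34.800, 0.0000). The tangent condition forces VL to be normal to CL, so V = L + (0, 12.6) = (34.800, 12.600). Since VD ⟂ DZ (tangency), |VZ| = √(12.6² + 33.3²) = 35.604 regardless of where D sits on A1. So Z lies on both circle(C, 67.65) and circle(V, 35.604); the above-CL intersection is Z = (51.222, 44.190). D is the foot of the tangent from Z: D = (47.313, 11.121).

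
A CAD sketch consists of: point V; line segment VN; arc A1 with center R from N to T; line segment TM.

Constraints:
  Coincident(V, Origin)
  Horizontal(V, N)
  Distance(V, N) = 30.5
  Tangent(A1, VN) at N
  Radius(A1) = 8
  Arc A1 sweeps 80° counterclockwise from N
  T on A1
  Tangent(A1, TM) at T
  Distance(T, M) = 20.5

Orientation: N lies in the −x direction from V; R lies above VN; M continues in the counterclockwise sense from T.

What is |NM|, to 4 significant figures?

29.14

V is at the origin; VN is horizontal with |VN| = 30.5 and N on the −x side, so N = (-30.50, 0.000). Tangency of A1 to VN means the radius RN is perpendicular to VN, so R = N + (0, 8) = (-30.50, 8.000). On A1, N sits at bearing -90° from R; an 80° counterclockwise sweep puts T at bearing -10°, so T = R + 8.0·(cos -10°, sin -10°) = (-22.62, 6.611). Tangency of A1 to TM means the radius RT is perpendicular to TM, so TM runs along (−sin -10°, cos -10°); with |TM| = 20.5, M = (-19.06, 26.80). Then |NM| = |M − N| = 29.14.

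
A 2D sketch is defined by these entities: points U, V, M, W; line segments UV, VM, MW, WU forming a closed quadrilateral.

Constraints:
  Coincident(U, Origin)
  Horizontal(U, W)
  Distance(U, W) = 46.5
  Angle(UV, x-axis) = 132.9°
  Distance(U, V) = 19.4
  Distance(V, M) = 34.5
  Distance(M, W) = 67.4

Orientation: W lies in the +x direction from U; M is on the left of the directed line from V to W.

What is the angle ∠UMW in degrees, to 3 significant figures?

43.6°

U is at the origin; U and W share the same y with |UW| = 46.5 and W in +x, so W = (46.5, 0). UV runs at 132.9° with |UV| = 19.4, so V = (-13.2, 14.2). M is determined by |VM| = 34.5 and |MW| = 67.4 together: it lies at the intersection of circle(V, 34.5) and circle(W, 67.4). With |VW| = 61.4, the foot of the radical line on VW is 3.37 from V and the perpendicular offset is √(34.5² − 3.37²) = 34.3. Taking the left-of-VW solution: M = (-1.97, 46.8).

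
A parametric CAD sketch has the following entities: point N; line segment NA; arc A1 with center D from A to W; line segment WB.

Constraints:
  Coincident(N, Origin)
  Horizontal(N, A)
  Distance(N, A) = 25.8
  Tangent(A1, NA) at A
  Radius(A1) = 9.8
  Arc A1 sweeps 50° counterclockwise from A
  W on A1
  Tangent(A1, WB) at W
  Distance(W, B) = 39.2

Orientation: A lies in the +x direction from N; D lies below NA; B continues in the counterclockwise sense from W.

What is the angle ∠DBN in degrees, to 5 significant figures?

42.400°

N is at the origin; N and A share the same y with |NA| = 25.8 and A on the +x side, so A = (25.800, 0.0000). Tangency of A1 to NA means the radius DA is perpendicular to NA, so D = A + (0, -9.8) = (25.800, -9.8000). On A1, A sits at bearing 90° from D; a 50° counterclockwise sweep puts W at bearing 140°, so W = D + 9.8·(cos 140°, sin 140°) = (18.293, -3.5007). Tangency of A1 to WB means the radius DW is perpendicular to WB, so WB runs along (−sin 140°, cos 140°); with |WB| = 39.2, B = (-6.9045, -33.530). Then cos ∠DBN = BD·BN / (|BD||BN|), giving 42.400°.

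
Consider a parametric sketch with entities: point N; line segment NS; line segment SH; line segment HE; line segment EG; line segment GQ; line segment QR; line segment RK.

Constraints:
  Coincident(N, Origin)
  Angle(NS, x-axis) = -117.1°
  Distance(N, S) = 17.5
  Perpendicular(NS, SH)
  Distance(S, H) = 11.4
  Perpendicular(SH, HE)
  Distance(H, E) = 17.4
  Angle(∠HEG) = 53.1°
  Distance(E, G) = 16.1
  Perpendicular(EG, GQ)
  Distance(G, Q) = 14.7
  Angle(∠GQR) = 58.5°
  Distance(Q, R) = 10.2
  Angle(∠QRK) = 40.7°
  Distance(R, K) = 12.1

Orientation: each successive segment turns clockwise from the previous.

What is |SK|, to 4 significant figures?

0.4253

N is at the origin; NS runs at -117.1° with length 17.5, so S = (-7.972, -15.58). NS ⟂ SH, so SH runs at 152.9°; with |SH| = 11.4, H = (-18.12, -10.39). The perpendicularity gives HE at right angles to SH, so HE runs at 62.90°; with |HE| = 17.4, E = (-10.19, 5.104). ∠HEG = 53.1° gives EG at -64.00° from the x-axis; with |EG| = 16.1, G = (-3.136, -9.366). EG is perpendicular to GQ, so GQ runs at -154.0°; with |GQ| = 14.7, Q = (-16.35, -15.81). ∠GQR = 58.5° gives QR at 84.50° from the x-axis; with |QR| = 10.2, R = (-15.37, -5.657). ∠QRK = 40.7° gives RK at -54.80° from the x-axis; with |RK| = 12.1, K = (-8.396, -15.54). Then |SK| = |K − S| = 0.4253.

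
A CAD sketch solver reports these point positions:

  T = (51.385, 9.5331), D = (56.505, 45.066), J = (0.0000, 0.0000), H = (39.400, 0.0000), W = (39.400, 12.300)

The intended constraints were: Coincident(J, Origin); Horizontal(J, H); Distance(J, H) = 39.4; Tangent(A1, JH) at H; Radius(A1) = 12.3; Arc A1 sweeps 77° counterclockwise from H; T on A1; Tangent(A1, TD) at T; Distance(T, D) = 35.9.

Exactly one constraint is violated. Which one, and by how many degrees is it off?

Tangent(A1, TD) at T — off by 4.80°.

J = (0.00, 0.00) ✓; J.y = 0.00, H.y = 0.00 ✓; |JH| = 39.40 ✓; ∠(WH, HJ) = 90.00° ✓; |WH| = 12.30 ✓; bearing(W→T) − bearing(W→H) = 77.00° ✓; |WT| = 12.30 ✓; ∠(WT, TD) = 85.20° ✗; |TD| = 35.90 ✓.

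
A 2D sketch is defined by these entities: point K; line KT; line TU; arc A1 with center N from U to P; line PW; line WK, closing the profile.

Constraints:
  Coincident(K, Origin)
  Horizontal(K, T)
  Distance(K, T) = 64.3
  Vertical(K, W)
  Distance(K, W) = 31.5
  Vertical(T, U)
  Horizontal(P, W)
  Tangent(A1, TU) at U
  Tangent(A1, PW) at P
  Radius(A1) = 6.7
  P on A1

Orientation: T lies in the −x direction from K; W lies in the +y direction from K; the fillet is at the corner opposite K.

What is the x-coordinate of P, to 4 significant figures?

-57.60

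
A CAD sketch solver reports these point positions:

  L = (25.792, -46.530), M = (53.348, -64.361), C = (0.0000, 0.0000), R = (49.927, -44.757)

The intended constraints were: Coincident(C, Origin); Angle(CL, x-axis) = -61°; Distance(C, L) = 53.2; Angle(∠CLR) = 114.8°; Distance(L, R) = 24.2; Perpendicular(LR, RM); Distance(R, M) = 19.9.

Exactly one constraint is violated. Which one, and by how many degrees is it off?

Perpendicular(LR, RM) — off by 5.70°.

C = (0.00, 0.00) ✓; CL at -61.00° ✓; |CL| = 53.20 ✓; ∠CLR = 114.8° ✓; |LR| = 24.20 ✓; ∠(LR, RM) = 84.30° ✗; |RM| = 19.90 ✓.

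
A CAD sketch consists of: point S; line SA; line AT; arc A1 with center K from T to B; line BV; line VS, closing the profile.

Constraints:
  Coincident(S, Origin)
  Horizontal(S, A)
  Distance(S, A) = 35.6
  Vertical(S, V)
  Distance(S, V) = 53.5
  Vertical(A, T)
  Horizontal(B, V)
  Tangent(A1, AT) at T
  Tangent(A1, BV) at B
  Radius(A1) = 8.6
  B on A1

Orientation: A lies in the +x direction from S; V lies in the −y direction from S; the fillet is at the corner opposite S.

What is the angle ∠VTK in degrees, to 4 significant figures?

13.58°

The virtual corner opposite S is at (35.60, -53.50). A1 meets AT tangentially, so KT is at right angles to AT and tangency of A1 to BV means the radius KB is perpendicular to BV, with radius 8.6, so the center K sits 8.6 in from both sides at K = (27.00, -44.90). That places the tangent points at T = (35.60, -44.90) on AT and B = (27.00, -53.50) on BV. Then cos ∠VTK = TV·TK / (|TV||TK|), giving 13.58°.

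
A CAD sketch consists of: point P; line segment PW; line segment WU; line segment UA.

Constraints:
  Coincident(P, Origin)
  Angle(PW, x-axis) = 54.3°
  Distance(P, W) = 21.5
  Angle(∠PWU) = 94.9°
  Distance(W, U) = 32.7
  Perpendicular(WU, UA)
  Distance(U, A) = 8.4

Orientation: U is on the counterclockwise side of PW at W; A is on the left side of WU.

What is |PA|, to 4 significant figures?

36.91

P is at the origin; PW runs at 54.3° with length 21.5, so W = 21.5·(cos 54.3°, sin 54.3°) = (12.55, 17.46). ∠PWU = 94.9°, so WU runs at 54.3° + (180° − 94.9°) = 139.4° from the x-axis; with |WU| = 32.7, U = W + 32.7·(cos 139.4°, sin 139.4°) = (-12.28, 38.74). WU is perpendicular to UA; with |UA| = 8.4 on the left of WU, A = U + 8.4·(-0.6508, -0.7593) = (-17.75, 32.36). Then |PA| = |A − P| = 36.91.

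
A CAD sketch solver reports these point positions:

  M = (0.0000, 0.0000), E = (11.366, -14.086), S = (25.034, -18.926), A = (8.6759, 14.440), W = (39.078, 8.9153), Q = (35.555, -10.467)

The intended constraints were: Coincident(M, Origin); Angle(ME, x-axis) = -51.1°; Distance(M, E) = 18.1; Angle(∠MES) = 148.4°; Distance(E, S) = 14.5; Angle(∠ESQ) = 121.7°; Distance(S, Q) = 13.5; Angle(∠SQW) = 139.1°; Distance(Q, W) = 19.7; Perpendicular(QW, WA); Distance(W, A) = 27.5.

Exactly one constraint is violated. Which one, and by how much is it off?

Distance(W, A) = 27.5 — off by 3.40.

M = (0.00, 0.00) ✓; ME at -51.10° ✓; |ME| = 18.10 ✓; ∠MES = 148.4° ✓; |ES| = 14.50 ✓; ∠ESQ = 121.7° ✓; |SQ| = 13.50 ✓; ∠SQW = 139.1° ✓; |QW| = 19.70 ✓; ∠(QW, WA) = 90.00° ✓; |WA| = 30.90 ✗.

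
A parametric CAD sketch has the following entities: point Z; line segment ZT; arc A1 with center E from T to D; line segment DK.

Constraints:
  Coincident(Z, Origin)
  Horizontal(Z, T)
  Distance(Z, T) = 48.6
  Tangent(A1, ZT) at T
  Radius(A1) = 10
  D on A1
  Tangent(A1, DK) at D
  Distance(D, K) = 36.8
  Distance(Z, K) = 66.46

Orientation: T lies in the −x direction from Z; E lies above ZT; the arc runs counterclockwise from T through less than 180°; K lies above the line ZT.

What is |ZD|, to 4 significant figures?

40.59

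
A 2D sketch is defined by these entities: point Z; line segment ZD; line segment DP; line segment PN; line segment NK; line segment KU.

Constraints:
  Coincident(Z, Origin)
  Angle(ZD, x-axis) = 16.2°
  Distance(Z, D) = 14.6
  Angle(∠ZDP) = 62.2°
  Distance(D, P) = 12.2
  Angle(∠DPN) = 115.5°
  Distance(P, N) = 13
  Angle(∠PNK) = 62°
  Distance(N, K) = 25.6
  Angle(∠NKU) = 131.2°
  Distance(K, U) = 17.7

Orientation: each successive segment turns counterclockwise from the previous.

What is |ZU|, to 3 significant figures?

30.3

Z is at the origin; ZD runs at 16.2° with length 14.6, so D = (14.0, 4.07). ∠ZDP = 62.2° gives DP at 134° from the x-axis; with |DP| = 12.2, P = (5.55, 12.8). ∠DPN = 115.5° gives PN at -162° from the x-axis; with |PN| = 13.0, N = (-6.78, 8.72). ∠PNK = 62.0° gives NK at -43.5° from the x-axis; with |NK| = 25.6, K = (11.8, -8.90). ∠NKU = 131.2° gives KU at 5.30° from the x-axis; with |KU| = 17.7, U = (29.4, -7.26). Then |ZU| = |U − Z| = 30.3.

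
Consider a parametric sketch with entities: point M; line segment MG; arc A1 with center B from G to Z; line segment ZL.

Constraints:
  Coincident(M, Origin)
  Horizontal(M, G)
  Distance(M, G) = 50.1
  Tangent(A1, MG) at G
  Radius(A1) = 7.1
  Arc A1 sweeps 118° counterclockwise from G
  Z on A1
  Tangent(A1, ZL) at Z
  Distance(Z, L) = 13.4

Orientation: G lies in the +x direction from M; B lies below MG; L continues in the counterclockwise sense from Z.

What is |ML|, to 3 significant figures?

54.8

M is at the origin; MG is horizontal with |MG| = 50.1 and G on the +x side, so G = (50.1, 0.00). Tangency of A1 to MG means the radius BG is perpendicular to MG, so B = G + (0, -7.1) = (50.1, -7.10). On A1, G sits at bearing 90° from B; a 118° counterclockwise sweep puts Z at bearing 208°, so Z = B + 7.1·(cos 208°, sin 208°) = (43.8, -10.4). The tangent condition forces BZ to be normal to ZL, so ZL runs along (−sin 208°, cos 208°); with |ZL| = 13.4, L = (50.1, -22.3). Then |ML| = |L − M| = 54.8.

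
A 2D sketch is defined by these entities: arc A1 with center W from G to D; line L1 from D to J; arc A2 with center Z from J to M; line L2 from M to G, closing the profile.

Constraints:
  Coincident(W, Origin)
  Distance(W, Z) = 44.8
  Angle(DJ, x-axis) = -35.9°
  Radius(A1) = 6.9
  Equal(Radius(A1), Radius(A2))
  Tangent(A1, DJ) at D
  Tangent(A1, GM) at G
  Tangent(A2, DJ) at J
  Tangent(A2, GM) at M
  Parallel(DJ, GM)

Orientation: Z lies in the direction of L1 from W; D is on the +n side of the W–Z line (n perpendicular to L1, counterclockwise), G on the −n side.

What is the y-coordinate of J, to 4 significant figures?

-20.68

Tangency of A1 to both parallel lines with radius 6.9 puts D and G at W ± 6.9·n: D = (4.046, 5.589), G = (-4.046, -5.589). Equal radii place J and M the same way about Z: J = Z + 6.9·n = (40.34, -20.68), M = Z − 6.9·n = (32.24, -31.86). So J.y = -20.68.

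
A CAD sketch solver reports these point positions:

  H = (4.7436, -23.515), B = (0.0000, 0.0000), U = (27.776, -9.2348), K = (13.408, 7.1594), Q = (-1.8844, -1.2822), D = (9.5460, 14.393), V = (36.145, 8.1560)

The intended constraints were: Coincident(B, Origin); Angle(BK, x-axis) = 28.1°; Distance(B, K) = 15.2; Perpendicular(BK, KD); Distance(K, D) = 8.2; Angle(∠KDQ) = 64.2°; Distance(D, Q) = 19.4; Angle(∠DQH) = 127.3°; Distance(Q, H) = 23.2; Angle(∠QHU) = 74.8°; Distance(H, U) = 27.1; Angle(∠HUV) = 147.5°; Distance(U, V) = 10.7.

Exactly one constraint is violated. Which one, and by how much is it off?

Distance(U, V) = 10.7 — off by 8.60.

B = (0.00, 0.00) ✓; BK at 28.10° ✓; |BK| = 15.20 ✓; ∠(BK, KD) = 90.00° ✓; |KD| = 8.200 ✓; ∠KDQ = 64.20° ✓; |DQ| = 19.40 ✓; ∠DQH = 127.3° ✓; |QH| = 23.20 ✓; ∠QHU = 74.80° ✓; |HU| = 27.10 ✓; ∠HUV = 147.5° ✓; |UV| = 19.30 ✗.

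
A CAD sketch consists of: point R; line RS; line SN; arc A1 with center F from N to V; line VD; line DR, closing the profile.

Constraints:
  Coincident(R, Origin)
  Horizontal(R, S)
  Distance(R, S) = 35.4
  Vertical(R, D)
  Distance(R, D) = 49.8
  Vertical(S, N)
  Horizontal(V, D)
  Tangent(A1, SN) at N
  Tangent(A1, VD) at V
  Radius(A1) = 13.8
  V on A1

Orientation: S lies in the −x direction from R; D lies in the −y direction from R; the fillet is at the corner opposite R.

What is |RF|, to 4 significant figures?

41.98

R is at the origin; R and S share the same y with |RS| = 35.4 and S on the −x side, so S = (-35.40, 0.000). R and D share the same x with |RD| = 49.8 and D on the −y side, so D = (0.000, -49.80). The virtual corner opposite R is at (-35.40, -49.80). A1 meets SN tangentially, so FN is at right angles to SN and tangency of A1 to VD means the radius FV is perpendicular to VD, with radius 13.8, so the center F sits 13.8 in from both sides at F = (-21.60, -36.00). Then |RF| = |F − R| = 41.98.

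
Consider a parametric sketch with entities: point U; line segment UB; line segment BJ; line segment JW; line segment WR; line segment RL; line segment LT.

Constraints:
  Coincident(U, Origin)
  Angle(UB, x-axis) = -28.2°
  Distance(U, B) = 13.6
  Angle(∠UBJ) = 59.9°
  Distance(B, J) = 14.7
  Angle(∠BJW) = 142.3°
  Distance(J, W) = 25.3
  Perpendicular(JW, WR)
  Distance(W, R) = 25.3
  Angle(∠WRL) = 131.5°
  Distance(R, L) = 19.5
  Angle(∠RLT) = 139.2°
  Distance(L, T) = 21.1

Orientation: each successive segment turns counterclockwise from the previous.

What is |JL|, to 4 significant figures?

39.69

U is at the origin; UB runs at -28.2° with length 13.6, so B = (11.99, -6.427). ∠UBJ = 59.9° gives BJ at 91.90° from the x-axis; with |BJ| = 14.7, J = (11.50, 8.265). ∠BJW = 142.3° gives JW at 129.6° from the x-axis; with |JW| = 25.3, W = (-4.628, 27.76). JW is perpendicular to WR, so WR runs at -140.4°; with |WR| = 25.3, R = (-24.12, 11.63). ∠WRL = 131.5° gives RL at -91.90° from the x-axis; with |RL| = 19.5, L = (-24.77, -7.857). Then |JL| = |L − J| = 39.69.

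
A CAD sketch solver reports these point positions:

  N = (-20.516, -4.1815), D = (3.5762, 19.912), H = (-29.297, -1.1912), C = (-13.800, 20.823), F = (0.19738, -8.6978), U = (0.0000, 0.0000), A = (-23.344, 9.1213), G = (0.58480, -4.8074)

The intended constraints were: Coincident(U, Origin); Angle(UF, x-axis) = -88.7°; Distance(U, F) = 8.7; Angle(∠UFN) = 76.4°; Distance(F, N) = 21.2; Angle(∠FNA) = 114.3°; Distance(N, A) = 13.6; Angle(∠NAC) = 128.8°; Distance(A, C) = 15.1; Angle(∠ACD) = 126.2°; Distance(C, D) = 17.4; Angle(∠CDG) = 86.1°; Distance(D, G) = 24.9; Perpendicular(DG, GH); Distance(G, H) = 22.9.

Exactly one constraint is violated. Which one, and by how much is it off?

Distance(G, H) = 22.9 — off by 7.20.

U = (0.00, 0.00) ✓; UF at -88.70° ✓; |UF| = 8.700 ✓; ∠UFN = 76.40° ✓; |FN| = 21.20 ✓; ∠FNA = 114.3° ✓; |NA| = 13.60 ✓; ∠NAC = 128.8° ✓; |AC| = 15.10 ✓; ∠ACD = 126.2° ✓; |CD| = 17.40 ✓; ∠CDG = 86.10° ✓; |DG| = 24.90 ✓; ∠(DG, GH) = 90.00° ✓; |GH| = 30.10 ✗.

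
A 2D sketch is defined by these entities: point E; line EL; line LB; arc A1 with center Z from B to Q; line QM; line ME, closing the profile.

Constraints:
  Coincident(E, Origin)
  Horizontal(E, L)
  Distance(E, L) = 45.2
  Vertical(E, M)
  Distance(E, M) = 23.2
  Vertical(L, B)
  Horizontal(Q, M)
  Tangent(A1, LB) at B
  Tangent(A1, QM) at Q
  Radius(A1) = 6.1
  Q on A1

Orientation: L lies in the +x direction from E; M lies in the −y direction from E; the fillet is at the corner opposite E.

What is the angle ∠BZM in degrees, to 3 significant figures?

171°

E is at the origin; E and L share the same y with |EL| = 45.2 and L on the +x side, so L = (45.2, 0.00). E and M share the same x with |EM| = 23.2 and M on the −y side, so M = (0.00, -23.2). The virtual corner opposite E is at (45.2, -23.2). Tangency of A1 to LB means the radius ZB is perpendicular to LB and since A1 is tangent to QM there, ZQ ⟂ QM, with radius 6.1, so the center Z sits 6.1 in from both sides at Z = (39.1, -17.1). That places the tangent points at B = (45.2, -17.1) on LB and Q = (39.1, -23.2) on QM. Then cos ∠BZM = ZB·ZM / (|ZB||ZM|), giving 171°.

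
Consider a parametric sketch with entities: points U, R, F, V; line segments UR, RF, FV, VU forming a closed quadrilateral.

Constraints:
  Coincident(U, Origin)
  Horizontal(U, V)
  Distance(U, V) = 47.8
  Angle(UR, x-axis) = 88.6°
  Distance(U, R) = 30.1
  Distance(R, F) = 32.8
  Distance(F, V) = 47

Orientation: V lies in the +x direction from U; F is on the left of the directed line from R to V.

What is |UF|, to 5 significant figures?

53.351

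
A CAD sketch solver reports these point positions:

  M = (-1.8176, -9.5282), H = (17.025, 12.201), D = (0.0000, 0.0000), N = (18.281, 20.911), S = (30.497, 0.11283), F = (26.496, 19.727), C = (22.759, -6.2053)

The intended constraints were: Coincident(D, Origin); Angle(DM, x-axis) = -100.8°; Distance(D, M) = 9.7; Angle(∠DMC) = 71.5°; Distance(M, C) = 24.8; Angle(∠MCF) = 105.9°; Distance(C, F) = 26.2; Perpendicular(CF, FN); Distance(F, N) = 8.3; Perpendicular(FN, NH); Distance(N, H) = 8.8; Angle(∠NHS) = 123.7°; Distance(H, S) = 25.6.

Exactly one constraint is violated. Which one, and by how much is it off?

Distance(H, S) = 25.6 — off by 7.50.

D = (0.00, 0.00) ✓; DM at -100.8° ✓; |DM| = 9.700 ✓; ∠DMC = 71.50° ✓; |MC| = 24.80 ✓; ∠MCF = 105.9° ✓; |CF| = 26.20 ✓; ∠(CF, FN) = 90.00° ✓; |FN| = 8.300 ✓; ∠(FN, NH) = 90.00° ✓; |NH| = 8.800 ✓; ∠NHS = 123.7° ✓; |HS| = 18.10 ✗.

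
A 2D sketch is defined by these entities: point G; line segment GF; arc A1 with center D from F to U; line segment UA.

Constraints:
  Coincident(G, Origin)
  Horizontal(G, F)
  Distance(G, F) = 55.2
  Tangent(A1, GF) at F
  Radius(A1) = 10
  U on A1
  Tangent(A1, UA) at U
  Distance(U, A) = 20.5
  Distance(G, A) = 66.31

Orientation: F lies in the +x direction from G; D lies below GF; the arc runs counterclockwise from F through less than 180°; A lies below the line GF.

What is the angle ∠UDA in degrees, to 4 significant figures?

64.00°

Checks: ∠(DF, FG) = 90.00° ✓; |DF| = 10.00 ✓; |DU| = 10.00 ✓; ∠(DU, UA) = 90.00° ✓; |UA| = 20.50 ✓; |GA| = 66.31 ✓.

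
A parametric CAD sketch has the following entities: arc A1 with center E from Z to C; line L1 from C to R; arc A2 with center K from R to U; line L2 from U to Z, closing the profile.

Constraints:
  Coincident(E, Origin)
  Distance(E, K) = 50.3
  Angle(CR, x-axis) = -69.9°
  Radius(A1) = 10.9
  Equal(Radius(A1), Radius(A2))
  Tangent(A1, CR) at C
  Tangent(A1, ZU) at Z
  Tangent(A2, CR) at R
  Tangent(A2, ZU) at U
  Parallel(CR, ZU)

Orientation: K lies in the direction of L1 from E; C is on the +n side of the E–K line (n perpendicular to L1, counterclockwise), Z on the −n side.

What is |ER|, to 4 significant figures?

51.47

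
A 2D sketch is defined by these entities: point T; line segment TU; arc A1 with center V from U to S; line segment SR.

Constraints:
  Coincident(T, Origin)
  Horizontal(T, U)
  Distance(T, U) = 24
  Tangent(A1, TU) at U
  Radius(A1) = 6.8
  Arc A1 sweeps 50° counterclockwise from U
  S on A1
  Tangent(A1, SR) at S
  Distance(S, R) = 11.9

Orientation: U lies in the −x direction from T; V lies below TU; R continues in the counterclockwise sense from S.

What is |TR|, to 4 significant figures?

38.62

On A1, U sits at bearing 90° from V; a 50° counterclockwise sweep puts S at bearing 140°, so S = V + 6.8·(cos 140°, sin 140°) = (-29.21, -2.429). Since A1 is tangent to SR there, VS ⟂ SR, so SR runs along (−sin 140°, cos 140°); with |SR| = 11.9, R = (-36.86, -11.54). Then |TR| = |R − T| = 38.62.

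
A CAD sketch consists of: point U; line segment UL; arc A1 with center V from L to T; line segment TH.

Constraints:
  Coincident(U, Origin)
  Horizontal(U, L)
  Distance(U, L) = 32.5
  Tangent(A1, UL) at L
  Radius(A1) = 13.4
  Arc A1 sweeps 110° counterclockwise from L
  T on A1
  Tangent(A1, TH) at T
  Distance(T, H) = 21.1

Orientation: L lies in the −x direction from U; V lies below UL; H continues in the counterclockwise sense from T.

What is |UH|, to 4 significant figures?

53.52

U is at the origin; U and L share the same y with |UL| = 32.5 and L on the −x side, so L = (-32.50, 0.000). The tangent condition forces VL to be normal to UL, so V = L + (0, -13.4) = (-32.50, -13.40). On A1, L sits at bearing 90° from V; a 110° counterclockwise sweep puts T at bearing 200°, so T = V + 13.4·(cos 200°, sin 200°) = (-45.09, -17.98). A1 meets TH tangentially, so VT is at right angles to TH, so TH runs along (−sin 200°, cos 200°); with |TH| = 21.1, H = (-37.88, -37.81). Then |UH| = |H − U| = 53.52.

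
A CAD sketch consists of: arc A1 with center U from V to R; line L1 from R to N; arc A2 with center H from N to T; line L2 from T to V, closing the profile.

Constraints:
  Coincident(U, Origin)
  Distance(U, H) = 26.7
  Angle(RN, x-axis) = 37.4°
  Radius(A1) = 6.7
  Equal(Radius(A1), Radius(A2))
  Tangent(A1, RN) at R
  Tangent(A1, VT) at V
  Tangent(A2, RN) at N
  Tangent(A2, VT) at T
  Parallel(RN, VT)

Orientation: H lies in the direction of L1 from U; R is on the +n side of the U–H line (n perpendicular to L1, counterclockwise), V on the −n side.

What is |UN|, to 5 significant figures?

27.528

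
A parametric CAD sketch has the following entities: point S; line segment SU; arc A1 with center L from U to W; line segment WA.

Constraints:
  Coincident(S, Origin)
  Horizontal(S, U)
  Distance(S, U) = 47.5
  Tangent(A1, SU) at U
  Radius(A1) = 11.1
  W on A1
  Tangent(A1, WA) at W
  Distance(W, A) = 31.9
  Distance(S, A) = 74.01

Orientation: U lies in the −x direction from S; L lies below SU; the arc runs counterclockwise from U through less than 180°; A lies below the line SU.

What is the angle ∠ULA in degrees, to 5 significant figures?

156.71°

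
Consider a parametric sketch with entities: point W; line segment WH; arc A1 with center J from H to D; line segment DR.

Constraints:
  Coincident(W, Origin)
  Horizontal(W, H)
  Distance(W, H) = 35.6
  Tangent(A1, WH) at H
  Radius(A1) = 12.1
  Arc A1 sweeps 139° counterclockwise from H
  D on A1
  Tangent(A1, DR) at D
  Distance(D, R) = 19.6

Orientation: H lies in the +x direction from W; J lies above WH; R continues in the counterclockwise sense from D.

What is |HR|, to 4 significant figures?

34.77

On A1, H sits at bearing -90° from J; a 139° counterclockwise sweep puts D at bearing 49°, so D = J + 12.1·(cos 49°, sin 49°) = (43.54, 21.23). Tangency of A1 to DR means the radius JD is perpendicular to DR, so DR runs along (−sin 49°, cos 49°); with |DR| = 19.6, R = (28.75, 34.09). Then |HR| = |R − H| = 34.77.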